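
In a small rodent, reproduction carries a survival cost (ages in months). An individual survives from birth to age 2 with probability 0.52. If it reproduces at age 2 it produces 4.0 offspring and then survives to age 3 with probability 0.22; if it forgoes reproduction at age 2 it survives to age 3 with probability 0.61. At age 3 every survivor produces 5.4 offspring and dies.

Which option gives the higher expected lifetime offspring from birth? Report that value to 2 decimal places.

2.70

breed at age 2: R₀ = 0.52 × (4.0 + 0.22 × 5.4) = 0.52 × 5.1880 = 2.6978
delay to age 3: R₀ = 0.52 × (0.61 × 5.4) = 0.52 × 3.2940 = 1.7129
Higher: breed at age 2 (2.6978).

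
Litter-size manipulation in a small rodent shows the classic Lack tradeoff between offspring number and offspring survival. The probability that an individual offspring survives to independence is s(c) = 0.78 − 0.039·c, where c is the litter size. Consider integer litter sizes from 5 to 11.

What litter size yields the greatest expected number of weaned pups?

Expected weaned pups = c × s(c):
  c=5: 5 × 0.585 = 2.925
  c=6: 6 × 0.546 = 3.276
  c=7: 7 × 0.507 = 3.549
  c=8: 8 × 0.468 = 3.744
  c=9: 9 × 0.429 = 3.861
  c=10: 10 × 0.390 = 3.900
  c=11: 11 × 0.351 = 3.861
Maximum at c = 10 (3.900 weaned pups).

10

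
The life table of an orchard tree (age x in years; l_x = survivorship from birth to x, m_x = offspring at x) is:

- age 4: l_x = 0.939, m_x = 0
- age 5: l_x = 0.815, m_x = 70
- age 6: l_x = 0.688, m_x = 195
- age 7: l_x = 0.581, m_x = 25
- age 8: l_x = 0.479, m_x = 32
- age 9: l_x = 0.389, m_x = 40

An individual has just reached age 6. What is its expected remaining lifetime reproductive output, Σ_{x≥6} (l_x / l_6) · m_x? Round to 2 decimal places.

l_6 = 0.688. Conditional survival from age 6 to x is l_x / l_6.
  x=6: (0.688/0.688) × 195 = 195.0000
  x=7: (0.581/0.688) × 25 = 21.1119
  x=8: (0.479/0.688) × 32 = 22.2791
  x=9: (0.389/0.688) × 40 = 22.6163
Sum = 195.0000 + 21.1119 + 22.2791 + 22.6163 = 261.0073

261.01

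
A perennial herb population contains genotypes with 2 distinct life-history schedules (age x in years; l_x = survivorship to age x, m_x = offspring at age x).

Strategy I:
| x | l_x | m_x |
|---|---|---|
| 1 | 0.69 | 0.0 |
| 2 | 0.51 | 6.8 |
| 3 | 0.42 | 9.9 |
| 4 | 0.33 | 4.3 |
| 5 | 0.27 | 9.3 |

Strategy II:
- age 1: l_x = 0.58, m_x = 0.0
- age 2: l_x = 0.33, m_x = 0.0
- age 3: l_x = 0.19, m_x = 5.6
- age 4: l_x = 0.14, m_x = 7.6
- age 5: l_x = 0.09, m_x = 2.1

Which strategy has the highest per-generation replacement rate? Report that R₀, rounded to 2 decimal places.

11.56

Strategy I: R₀ = 0.69×0.0 + 0.51×6.8 + 0.42×9.9 + 0.33×4.3 + 0.27×9.3 = 11.5560
Strategy II: R₀ = 0.58×0.0 + 0.33×0.0 + 0.19×5.6 + 0.14×7.6 + 0.09×2.1 = 2.3170
Highest R₀: strategy I with 11.5560.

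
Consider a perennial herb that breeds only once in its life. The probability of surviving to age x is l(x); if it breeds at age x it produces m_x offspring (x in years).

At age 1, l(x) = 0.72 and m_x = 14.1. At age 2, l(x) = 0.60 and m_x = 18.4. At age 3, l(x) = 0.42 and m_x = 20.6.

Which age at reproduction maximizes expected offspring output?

2

Expected offspring if breeding at age x = l(x) × m_x:
  age 1: 0.72 × 14.1 = 10.152
  age 2: 0.60 × 18.4 = 11.040
  age 3: 0.42 × 20.6 = 8.652
Maximum at age 2 (11.040).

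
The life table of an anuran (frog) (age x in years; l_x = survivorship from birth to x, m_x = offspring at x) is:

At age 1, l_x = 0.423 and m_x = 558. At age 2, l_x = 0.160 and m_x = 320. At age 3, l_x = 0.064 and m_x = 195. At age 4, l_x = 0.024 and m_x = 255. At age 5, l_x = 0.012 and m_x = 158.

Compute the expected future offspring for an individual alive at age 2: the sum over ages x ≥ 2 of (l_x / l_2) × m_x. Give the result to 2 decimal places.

l_2 = 0.160. Conditional survival from age 2 to x is l_x / l_2.
  x=2: (0.160/0.160) × 320 = 320.0000
  x=3: (0.064/0.160) × 195 = 78.0000
  x=4: (0.024/0.160) × 255 = 38.2500
  x=5: (0.012/0.160) × 158 = 11.8500
Sum = 320.0000 + 78.0000 + 38.2500 + 11.8500 = 448.1000

448.10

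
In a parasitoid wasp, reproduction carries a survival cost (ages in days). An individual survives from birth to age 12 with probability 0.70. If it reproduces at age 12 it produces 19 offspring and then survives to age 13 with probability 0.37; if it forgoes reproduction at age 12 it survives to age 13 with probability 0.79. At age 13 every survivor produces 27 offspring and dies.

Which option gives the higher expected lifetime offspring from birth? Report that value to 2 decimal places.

breed at age 12: R₀ = 0.70 × (19 + 0.37 × 27) = 0.70 × 28.9900 = 20.2930
delay to age 13: R₀ = 0.70 × (0.79 × 27) = 0.70 × 21.3300 = 14.9310
Higher: breed at age 12 (20.2930).

20.29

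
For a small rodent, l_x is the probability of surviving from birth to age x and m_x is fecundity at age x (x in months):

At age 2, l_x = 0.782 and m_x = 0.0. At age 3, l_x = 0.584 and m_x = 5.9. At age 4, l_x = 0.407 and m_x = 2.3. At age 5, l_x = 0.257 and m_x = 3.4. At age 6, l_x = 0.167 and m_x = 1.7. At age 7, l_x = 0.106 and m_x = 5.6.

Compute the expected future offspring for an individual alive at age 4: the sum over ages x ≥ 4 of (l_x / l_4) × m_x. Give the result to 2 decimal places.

6.60

l_4 = 0.407. Conditional survival from age 4 to x is l_x / l_4.
  x=4: (0.407/0.407) × 2.3 = 2.3000
  x=5: (0.257/0.407) × 3.4 = 2.1469
  x=6: (0.167/0.407) × 1.7 = 0.6975
  x=7: (0.106/0.407) × 5.6 = 1.4585
Sum = 2.3000 + 2.1469 + 0.6975 + 1.4585 = 6.6029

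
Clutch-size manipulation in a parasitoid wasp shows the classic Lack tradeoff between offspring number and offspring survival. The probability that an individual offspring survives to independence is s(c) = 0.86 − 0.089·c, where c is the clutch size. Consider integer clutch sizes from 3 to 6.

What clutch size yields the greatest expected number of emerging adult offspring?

5

Expected emerging adult offspring = c × s(c):
  c=3: 3 × 0.593 = 1.779
  c=4: 4 × 0.504 = 2.016
  c=5: 5 × 0.415 = 2.075
  c=6: 6 × 0.326 = 1.956
Maximum at c = 5 (2.075 emerging adult offspring).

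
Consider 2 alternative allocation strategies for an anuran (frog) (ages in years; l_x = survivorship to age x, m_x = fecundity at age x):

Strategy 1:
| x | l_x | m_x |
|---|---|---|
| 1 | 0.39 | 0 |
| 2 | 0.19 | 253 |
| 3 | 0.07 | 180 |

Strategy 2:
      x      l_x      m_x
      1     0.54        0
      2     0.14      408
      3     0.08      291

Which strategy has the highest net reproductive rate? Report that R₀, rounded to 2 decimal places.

80.40

Strategy 1: R₀ = 0.39×0 + 0.19×253 + 0.07×180 = 60.6700
Strategy 2: R₀ = 0.54×0 + 0.14×408 + 0.08×291 = 80.4000
Highest R₀: strategy 2 with 80.4000.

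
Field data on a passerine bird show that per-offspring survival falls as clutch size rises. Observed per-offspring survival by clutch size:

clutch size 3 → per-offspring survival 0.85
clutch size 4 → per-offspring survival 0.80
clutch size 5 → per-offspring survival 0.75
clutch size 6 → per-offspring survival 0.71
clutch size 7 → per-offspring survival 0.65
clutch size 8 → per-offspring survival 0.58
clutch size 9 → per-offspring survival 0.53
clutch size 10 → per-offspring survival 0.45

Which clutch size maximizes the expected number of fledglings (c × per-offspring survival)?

9

Expected fledglings = c × s(c):
  c=3: 3 × 0.85 = 2.550
  c=4: 4 × 0.80 = 3.200
  c=5: 5 × 0.75 = 3.750
  c=6: 6 × 0.71 = 4.260
  c=7: 7 × 0.65 = 4.550
  c=8: 8 × 0.58 = 4.640
  c=9: 9 × 0.53 = 4.770
  c=10: 10 × 0.45 = 4.500
Maximum at c = 9 (4.770 fledglings).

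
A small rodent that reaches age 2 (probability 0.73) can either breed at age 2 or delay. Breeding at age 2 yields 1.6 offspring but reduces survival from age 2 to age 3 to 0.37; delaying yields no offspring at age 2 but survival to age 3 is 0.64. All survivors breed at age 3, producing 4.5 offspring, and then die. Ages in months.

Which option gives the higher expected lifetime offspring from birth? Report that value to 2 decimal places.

breed at age 2: R₀ = 0.73 × (1.6 + 0.37 × 4.5) = 0.73 × 3.2650 = 2.3834
delay to age 3: R₀ = 0.73 × (0.64 × 4.5) = 0.73 × 2.8800 = 2.1024
Higher: breed at age 2 (2.3834).

2.38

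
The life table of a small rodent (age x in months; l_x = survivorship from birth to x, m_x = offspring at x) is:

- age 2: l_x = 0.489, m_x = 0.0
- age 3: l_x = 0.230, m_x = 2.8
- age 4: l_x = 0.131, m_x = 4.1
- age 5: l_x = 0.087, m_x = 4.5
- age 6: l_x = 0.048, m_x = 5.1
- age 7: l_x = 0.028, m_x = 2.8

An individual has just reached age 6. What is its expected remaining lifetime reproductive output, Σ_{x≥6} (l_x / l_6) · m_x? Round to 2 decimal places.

l_6 = 0.048. Conditional survival from age 6 to x is l_x / l_6.
  x=6: (0.048/0.048) × 5.1 = 5.1000
  x=7: (0.028/0.048) × 2.8 = 1.6333
Sum = 5.1000 + 1.6333 = 6.7333

6.73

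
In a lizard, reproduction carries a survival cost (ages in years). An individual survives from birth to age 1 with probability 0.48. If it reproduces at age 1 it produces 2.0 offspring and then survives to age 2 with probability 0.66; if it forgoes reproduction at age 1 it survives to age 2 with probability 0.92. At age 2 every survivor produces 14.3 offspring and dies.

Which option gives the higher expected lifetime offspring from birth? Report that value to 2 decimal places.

breed at age 1: R₀ = 0.48 × (2.0 + 0.66 × 14.3) = 0.48 × 11.4380 = 5.4902
delay to age 2: R₀ = 0.48 × (0.92 × 14.3) = 0.48 × 13.1560 = 6.3149
Higher: delay to age 2 (6.3149).

6.31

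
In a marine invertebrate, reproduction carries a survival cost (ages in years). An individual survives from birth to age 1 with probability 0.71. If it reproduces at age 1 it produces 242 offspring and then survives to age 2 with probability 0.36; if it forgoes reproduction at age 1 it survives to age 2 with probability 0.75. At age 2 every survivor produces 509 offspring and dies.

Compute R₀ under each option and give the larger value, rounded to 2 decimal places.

breed at age 1: R₀ = 0.71 × (242 + 0.36 × 509) = 0.71 × 425.2400 = 301.9204
delay to age 2: R₀ = 0.71 × (0.75 × 509) = 0.71 × 381.7500 = 271.0425
Higher: breed at age 1 (301.9204).

301.92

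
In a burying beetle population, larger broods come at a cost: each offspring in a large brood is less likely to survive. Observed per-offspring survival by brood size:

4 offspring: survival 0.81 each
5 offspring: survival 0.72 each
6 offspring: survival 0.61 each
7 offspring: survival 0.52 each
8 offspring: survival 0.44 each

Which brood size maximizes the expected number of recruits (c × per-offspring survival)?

6

Expected recruits = c × s(c):
  c=4: 4 × 0.81 = 3.240
  c=5: 5 × 0.72 = 3.600
  c=6: 6 × 0.61 = 3.660
  c=7: 7 × 0.52 = 3.640
  c=8: 8 × 0.44 = 3.520
Maximum at c = 6 (3.660 recruits).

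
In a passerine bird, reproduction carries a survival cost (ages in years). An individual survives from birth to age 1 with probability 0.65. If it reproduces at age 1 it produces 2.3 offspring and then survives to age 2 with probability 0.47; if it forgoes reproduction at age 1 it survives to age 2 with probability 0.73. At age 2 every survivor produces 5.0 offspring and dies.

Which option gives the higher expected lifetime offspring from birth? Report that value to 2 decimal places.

breed at age 1: R₀ = 0.65 × (2.3 + 0.47 × 5.0) = 0.65 × 4.6500 = 3.0225
delay to age 2: R₀ = 0.65 × (0.73 × 5.0) = 0.65 × 3.6500 = 2.3725
Higher: breed at age 1 (3.0225).

3.02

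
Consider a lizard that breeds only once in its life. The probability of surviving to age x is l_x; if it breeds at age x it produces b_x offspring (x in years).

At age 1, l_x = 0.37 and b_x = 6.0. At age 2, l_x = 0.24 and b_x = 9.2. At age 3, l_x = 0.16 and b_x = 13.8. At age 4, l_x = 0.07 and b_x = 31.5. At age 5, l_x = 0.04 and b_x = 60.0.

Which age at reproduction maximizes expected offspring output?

5

Expected offspring if breeding at age x = l_x × b_x:
  age 1: 0.37 × 6.0 = 2.220
  age 2: 0.24 × 9.2 = 2.208
  age 3: 0.16 × 13.8 = 2.208
  age 4: 0.07 × 31.5 = 2.205
  age 5: 0.04 × 60.0 = 2.400
Maximum at age 5 (2.400).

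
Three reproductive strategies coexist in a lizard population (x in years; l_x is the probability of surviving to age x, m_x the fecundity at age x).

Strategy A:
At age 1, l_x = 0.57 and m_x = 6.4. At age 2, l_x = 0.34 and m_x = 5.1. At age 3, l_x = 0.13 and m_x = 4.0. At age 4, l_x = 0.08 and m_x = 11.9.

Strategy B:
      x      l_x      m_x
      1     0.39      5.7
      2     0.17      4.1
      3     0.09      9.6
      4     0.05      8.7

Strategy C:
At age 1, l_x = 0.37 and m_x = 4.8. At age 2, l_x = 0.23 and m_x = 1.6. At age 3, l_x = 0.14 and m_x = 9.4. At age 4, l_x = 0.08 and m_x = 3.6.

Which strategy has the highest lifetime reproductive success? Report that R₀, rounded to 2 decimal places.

6.85

Strategy A: R₀ = 0.57×6.4 + 0.34×5.1 + 0.13×4.0 + 0.08×11.9 = 6.8540
Strategy B: R₀ = 0.39×5.7 + 0.17×4.1 + 0.09×9.6 + 0.05×8.7 = 4.2190
Strategy C: R₀ = 0.37×4.8 + 0.23×1.6 + 0.14×9.4 + 0.08×3.6 = 3.7480
Highest R₀: strategy A with 6.8540.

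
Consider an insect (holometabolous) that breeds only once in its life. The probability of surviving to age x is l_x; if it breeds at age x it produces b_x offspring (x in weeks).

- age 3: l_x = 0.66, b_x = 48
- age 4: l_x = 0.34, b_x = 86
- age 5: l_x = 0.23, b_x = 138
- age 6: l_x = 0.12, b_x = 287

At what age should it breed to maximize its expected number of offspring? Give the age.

Expected offspring if breeding at age x = l_x × b_x:
  age 3: 0.66 × 48 = 31.680
  age 4: 0.34 × 86 = 29.240
  age 5: 0.23 × 138 = 31.740
  age 6: 0.12 × 287 = 34.440
Maximum at age 6 (34.440).

6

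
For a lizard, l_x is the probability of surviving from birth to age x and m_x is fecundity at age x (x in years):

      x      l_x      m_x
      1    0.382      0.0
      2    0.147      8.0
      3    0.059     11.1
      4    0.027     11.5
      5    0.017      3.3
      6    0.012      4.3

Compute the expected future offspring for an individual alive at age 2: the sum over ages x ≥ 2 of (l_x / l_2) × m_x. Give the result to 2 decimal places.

l_2 = 0.147. Conditional survival from age 2 to x is l_x / l_2.
  x=2: (0.147/0.147) × 8.0 = 8.0000
  x=3: (0.059/0.147) × 11.1 = 4.4551
  x=4: (0.027/0.147) × 11.5 = 2.1122
  x=5: (0.017/0.147) × 3.3 = 0.3816
  x=6: (0.012/0.147) × 4.3 = 0.3510
Sum = 8.0000 + 4.4551 + 2.1122 + 0.3816 + 0.3510 = 15.3000

15.30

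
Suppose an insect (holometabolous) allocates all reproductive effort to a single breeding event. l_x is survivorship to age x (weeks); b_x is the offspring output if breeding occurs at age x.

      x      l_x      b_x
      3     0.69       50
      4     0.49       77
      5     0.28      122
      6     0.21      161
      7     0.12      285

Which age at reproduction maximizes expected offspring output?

4

Expected offspring if breeding at age x = l_x × b_x:
  age 3: 0.69 × 50 = 34.500
  age 4: 0.49 × 77 = 37.730
  age 5: 0.28 × 122 = 34.160
  age 6: 0.21 × 161 = 33.810
  age 7: 0.12 × 285 = 34.200
Maximum at age 4 (37.730).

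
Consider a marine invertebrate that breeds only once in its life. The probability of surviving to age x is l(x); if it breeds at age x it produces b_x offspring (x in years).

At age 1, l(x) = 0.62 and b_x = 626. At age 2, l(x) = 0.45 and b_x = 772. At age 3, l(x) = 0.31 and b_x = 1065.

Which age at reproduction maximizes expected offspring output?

1

Expected offspring if breeding at age x = l(x) × b_x:
  age 1: 0.62 × 626 = 388.120
  age 2: 0.45 × 772 = 347.400
  age 3: 0.31 × 1065 = 330.150
Maximum at age 1 (388.120).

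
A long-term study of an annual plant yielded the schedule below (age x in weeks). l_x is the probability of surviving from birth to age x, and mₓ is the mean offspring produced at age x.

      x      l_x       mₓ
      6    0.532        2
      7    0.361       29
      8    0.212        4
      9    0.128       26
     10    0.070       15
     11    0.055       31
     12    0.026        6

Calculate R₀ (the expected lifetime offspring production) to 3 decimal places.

18.620

R₀ = Σ l_x mₓ:
  age 6: 0.532 × 2 = 1.0640
  age 7: 0.361 × 29 = 10.4690
  age 8: 0.212 × 4 = 0.8480
  age 9: 0.128 × 26 = 3.3280
  age 10: 0.070 × 15 = 1.0500
  age 11: 0.055 × 31 = 1.7050
  age 12: 0.026 × 6 = 0.1560
R₀ = 1.0640 + 10.4690 + 0.8480 + 3.3280 + 1.0500 + 1.7050 + 0.1560 = 18.6200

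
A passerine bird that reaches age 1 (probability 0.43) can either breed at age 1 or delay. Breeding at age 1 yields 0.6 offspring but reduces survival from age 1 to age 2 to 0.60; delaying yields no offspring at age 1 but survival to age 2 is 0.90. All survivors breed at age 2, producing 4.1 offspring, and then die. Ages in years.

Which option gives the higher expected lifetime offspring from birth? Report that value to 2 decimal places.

breed at age 1: R₀ = 0.43 × (0.6 + 0.60 × 4.1) = 0.43 × 3.0600 = 1.3158
delay to age 2: R₀ = 0.43 × (0.90 × 4.1) = 0.43 × 3.6900 = 1.5867
Higher: delay to age 2 (1.5867).

1.59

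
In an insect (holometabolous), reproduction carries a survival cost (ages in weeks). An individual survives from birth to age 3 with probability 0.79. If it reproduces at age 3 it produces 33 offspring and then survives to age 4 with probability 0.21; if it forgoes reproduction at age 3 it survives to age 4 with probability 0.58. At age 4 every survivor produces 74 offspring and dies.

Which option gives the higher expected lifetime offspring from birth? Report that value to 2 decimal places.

38.35

breed at age 3: R₀ = 0.79 × (33 + 0.21 × 74) = 0.79 × 48.5400 = 38.3466
delay to age 4: R₀ = 0.79 × (0.58 × 74) = 0.79 × 42.9200 = 33.9068
Higher: breed at age 3 (38.3466).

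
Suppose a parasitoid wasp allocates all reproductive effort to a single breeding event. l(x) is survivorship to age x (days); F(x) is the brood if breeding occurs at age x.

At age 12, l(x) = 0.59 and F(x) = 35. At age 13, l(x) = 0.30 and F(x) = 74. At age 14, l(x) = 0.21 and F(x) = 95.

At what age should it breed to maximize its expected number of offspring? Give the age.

13

Expected offspring if breeding at age x = l(x) × F(x):
  age 12: 0.59 × 35 = 20.650
  age 13: 0.30 × 74 = 22.200
  age 14: 0.21 × 95 = 19.950
Maximum at age 13 (22.200).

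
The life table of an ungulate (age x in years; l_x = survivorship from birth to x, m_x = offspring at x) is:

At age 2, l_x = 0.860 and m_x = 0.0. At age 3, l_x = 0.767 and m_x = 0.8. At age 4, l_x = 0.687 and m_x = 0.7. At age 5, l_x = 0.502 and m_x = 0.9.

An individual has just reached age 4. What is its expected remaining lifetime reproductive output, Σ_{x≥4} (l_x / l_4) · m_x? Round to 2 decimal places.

1.36

l_4 = 0.687. Conditional survival from age 4 to x is l_x / l_4.
  x=4: (0.687/0.687) × 0.7 = 0.7000
  x=5: (0.502/0.687) × 0.9 = 0.6576
Sum = 0.7000 + 0.6576 = 1.3576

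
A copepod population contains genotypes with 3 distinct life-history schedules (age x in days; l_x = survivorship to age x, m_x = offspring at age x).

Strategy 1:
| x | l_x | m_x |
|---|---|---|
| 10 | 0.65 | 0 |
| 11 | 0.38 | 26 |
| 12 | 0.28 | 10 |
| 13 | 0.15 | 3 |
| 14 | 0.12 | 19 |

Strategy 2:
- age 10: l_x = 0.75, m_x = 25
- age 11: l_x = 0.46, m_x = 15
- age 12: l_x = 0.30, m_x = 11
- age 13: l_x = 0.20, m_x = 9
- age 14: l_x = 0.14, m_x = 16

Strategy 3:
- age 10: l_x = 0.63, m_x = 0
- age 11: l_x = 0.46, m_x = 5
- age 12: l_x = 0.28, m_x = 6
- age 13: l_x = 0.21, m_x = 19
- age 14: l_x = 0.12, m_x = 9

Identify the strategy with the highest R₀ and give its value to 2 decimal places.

Strategy 1: R₀ = 0.65×0 + 0.38×26 + 0.28×10 + 0.15×3 + 0.12×19 = 15.4100
Strategy 2: R₀ = 0.75×25 + 0.46×15 + 0.30×11 + 0.20×9 + 0.14×16 = 32.9900
Strategy 3: R₀ = 0.63×0 + 0.46×5 + 0.28×6 + 0.21×19 + 0.12×9 = 9.0500
Highest R₀: strategy 2 with 32.9900.

32.99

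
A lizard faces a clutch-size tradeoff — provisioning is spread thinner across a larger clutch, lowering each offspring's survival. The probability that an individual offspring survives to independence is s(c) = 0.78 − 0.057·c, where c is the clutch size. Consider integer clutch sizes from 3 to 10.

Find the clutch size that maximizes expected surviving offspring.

Expected surviving offspring = c × s(c):
  c=3: 3 × 0.609 = 1.827
  c=4: 4 × 0.552 = 2.208
  c=5: 5 × 0.495 = 2.475
  c=6: 6 × 0.438 = 2.628
  c=7: 7 × 0.381 = 2.667
  c=8: 8 × 0.324 = 2.592
  c=9: 9 × 0.267 = 2.403
  c=10: 10 × 0.210 = 2.100
Maximum at c = 7 (2.667 surviving offspring).

7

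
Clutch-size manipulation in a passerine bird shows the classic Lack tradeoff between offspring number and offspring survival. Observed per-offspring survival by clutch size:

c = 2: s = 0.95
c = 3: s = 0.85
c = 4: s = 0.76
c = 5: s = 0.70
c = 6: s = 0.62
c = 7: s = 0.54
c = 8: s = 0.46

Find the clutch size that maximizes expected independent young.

Expected independent young = c × s(c):
  c=2: 2 × 0.95 = 1.900
  c=3: 3 × 0.85 = 2.550
  c=4: 4 × 0.76 = 3.040
  c=5: 5 × 0.70 = 3.500
  c=6: 6 × 0.62 = 3.720
  c=7: 7 × 0.54 = 3.780
  c=8: 8 × 0.46 = 3.680
Maximum at c = 7 (3.780 independent young).

7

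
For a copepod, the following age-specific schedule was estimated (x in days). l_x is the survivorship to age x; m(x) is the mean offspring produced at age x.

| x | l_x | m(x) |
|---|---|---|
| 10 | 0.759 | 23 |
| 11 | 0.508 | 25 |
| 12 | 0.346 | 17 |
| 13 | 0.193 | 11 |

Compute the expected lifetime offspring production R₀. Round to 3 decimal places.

38.162

R₀ = Σ l_x m(x):
  age 10: 0.759 × 23 = 17.4570
  age 11: 0.508 × 25 = 12.7000
  age 12: 0.346 × 17 = 5.8820
  age 13: 0.193 × 11 = 2.1230
R₀ = 17.4570 + 12.7000 + 5.8820 + 2.1230 = 38.1620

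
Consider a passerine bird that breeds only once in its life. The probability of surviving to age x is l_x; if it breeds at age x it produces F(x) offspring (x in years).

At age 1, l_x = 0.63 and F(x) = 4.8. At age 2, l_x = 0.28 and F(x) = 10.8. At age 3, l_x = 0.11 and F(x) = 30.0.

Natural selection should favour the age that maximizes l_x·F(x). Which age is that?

Expected offspring if breeding at age x = l_x × F(x):
  age 1: 0.63 × 4.8 = 3.024
  age 2: 0.28 × 10.8 = 3.024
  age 3: 0.11 × 30.0 = 3.300
Maximum at age 3 (3.300).

3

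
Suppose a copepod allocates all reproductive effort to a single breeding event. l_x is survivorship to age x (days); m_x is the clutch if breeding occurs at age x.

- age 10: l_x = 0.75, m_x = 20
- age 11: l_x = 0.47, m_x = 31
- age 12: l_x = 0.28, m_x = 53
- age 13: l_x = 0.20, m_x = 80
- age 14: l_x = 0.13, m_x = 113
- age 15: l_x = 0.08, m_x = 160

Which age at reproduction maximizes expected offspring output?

Expected offspring if breeding at age x = l_x × m_x:
  age 10: 0.75 × 20 = 15.000
  age 11: 0.47 × 31 = 14.570
  age 12: 0.28 × 53 = 14.840
  age 13: 0.20 × 80 = 16.000
  age 14: 0.13 × 113 = 14.690
  age 15: 0.08 × 160 = 12.800
Maximum at age 13 (16.000).

13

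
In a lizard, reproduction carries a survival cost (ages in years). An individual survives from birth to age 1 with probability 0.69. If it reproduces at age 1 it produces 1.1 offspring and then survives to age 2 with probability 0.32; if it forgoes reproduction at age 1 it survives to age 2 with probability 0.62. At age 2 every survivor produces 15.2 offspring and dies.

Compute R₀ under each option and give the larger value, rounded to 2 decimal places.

breed at age 1: R₀ = 0.69 × (1.1 + 0.32 × 15.2) = 0.69 × 5.9640 = 4.1152
delay to age 2: R₀ = 0.69 × (0.62 × 15.2) = 0.69 × 9.4240 = 6.5026
Higher: delay to age 2 (6.5026).

6.50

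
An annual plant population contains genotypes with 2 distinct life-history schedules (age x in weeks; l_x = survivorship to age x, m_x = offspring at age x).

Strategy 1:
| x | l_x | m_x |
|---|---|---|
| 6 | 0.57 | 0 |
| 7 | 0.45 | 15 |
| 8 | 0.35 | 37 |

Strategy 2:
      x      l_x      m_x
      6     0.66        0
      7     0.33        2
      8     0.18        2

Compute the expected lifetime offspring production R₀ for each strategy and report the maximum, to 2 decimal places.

Strategy 1: R₀ = 0.57×0 + 0.45×15 + 0.35×37 = 19.7000
Strategy 2: R₀ = 0.66×0 + 0.33×2 + 0.18×2 = 1.0200
Highest R₀: strategy 1 with 19.7000.

19.70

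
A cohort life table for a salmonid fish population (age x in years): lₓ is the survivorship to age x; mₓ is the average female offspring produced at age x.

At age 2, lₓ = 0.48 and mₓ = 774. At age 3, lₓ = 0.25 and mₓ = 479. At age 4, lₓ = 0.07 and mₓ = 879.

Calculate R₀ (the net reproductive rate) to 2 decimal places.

552.80

R₀ = Σ lₓ mₓ:
  age 2: 0.48 × 774 = 371.5200
  age 3: 0.25 × 479 = 119.7500
  age 4: 0.07 × 879 = 61.5300
R₀ = 371.5200 + 119.7500 + 61.5300 = 552.8000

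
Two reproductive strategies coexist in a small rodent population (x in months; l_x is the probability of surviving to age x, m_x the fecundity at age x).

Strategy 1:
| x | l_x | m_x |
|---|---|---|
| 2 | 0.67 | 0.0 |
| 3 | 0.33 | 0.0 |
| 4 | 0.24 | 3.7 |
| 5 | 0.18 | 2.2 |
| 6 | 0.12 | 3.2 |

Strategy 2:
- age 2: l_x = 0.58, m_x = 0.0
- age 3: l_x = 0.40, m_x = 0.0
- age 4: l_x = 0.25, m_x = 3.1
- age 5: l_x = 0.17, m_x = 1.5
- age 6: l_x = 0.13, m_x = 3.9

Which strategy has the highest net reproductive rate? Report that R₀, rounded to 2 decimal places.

1.67

Strategy 1: R₀ = 0.67×0.0 + 0.33×0.0 + 0.24×3.7 + 0.18×2.2 + 0.12×3.2 = 1.6680
Strategy 2: R₀ = 0.58×0.0 + 0.40×0.0 + 0.25×3.1 + 0.17×1.5 + 0.13×3.9 = 1.5370
Highest R₀: strategy 1 with 1.6680.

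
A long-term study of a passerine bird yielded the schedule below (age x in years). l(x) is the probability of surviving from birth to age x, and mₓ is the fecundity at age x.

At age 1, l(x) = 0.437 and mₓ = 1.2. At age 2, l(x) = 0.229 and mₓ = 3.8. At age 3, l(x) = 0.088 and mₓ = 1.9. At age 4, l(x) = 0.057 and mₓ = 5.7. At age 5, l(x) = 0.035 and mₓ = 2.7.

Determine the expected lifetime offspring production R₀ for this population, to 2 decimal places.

1.98

R₀ = Σ l(x) mₓ:
  age 1: 0.437 × 1.2 = 0.5244
  age 2: 0.229 × 3.8 = 0.8702
  age 3: 0.088 × 1.9 = 0.1672
  age 4: 0.057 × 5.7 = 0.3249
  age 5: 0.035 × 2.7 = 0.0945
R₀ = 0.5244 + 0.8702 + 0.1672 + 0.3249 + 0.0945 = 1.9812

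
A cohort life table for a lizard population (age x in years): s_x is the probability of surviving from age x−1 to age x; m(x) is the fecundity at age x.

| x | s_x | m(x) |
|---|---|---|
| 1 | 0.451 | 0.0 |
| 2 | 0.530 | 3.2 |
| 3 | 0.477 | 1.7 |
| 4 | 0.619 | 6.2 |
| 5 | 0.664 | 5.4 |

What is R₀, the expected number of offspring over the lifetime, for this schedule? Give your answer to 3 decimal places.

1.649

Survivorship from birth: l_x = s_1·s_2·…·s_x.
  l_1 = 0.45100
  l_2 = 0.23903
  l_3 = 0.11402
  l_4 = 0.07058
  l_5 = 0.04686
R₀ = Σ l_x m(x):
  age 1: 0.45100 × 0.0 = 0.0000
  age 2: 0.23903 × 3.2 = 0.7649
  age 3: 0.11402 × 1.7 = 0.1938
  age 4: 0.07058 × 6.2 = 0.4376
  age 5: 0.04686 × 5.4 = 0.2530
R₀ = 0.0000 + 0.7649 + 0.1938 + 0.4376 + 0.2530 = 1.6494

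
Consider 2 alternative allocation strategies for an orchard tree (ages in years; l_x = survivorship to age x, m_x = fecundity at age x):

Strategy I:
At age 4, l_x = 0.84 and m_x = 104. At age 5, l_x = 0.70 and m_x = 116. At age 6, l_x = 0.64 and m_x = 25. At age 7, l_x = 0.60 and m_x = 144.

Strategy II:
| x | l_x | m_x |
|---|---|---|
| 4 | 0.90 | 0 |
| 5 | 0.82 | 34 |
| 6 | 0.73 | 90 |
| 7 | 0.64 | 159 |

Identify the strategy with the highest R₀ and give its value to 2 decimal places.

Strategy I: R₀ = 0.84×104 + 0.70×116 + 0.64×25 + 0.60×144 = 270.9600
Strategy II: R₀ = 0.90×0 + 0.82×34 + 0.73×90 + 0.64×159 = 195.3400
Highest R₀: strategy I with 270.9600.

270.96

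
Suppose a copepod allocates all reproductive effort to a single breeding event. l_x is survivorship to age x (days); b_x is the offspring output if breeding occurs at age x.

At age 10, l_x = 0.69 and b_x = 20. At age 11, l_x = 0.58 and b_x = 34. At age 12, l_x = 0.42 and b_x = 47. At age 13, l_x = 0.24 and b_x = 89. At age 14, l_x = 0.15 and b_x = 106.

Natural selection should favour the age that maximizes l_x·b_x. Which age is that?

13

Expected offspring if breeding at age x = l_x × b_x:
  age 10: 0.69 × 20 = 13.800
  age 11: 0.58 × 34 = 19.720
  age 12: 0.42 × 47 = 19.740
  age 13: 0.24 × 89 = 21.360
  age 14: 0.15 × 106 = 15.900
Maximum at age 13 (21.360).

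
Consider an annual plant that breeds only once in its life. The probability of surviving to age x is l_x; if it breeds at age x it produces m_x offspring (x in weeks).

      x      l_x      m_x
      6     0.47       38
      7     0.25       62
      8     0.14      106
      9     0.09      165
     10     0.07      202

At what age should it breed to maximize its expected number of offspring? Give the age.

6

Expected offspring if breeding at age x = l_x × m_x:
  age 6: 0.47 × 38 = 17.860
  age 7: 0.25 × 62 = 15.500
  age 8: 0.14 × 106 = 14.840
  age 9: 0.09 × 165 = 14.850
  age 10: 0.07 × 202 = 14.140
Maximum at age 6 (17.860).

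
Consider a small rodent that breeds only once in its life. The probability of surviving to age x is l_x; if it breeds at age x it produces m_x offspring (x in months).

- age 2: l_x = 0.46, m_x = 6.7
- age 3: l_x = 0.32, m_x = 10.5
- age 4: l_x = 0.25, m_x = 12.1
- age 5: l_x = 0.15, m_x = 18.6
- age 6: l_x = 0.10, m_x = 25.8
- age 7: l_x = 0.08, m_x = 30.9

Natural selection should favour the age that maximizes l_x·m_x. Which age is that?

Expected offspring if breeding at age x = l_x × m_x:
  age 2: 0.46 × 6.7 = 3.082
  age 3: 0.32 × 10.5 = 3.360
  age 4: 0.25 × 12.1 = 3.025
  age 5: 0.15 × 18.6 = 2.790
  age 6: 0.10 × 25.8 = 2.580
  age 7: 0.08 × 30.9 = 2.472
Maximum at age 3 (3.360).

3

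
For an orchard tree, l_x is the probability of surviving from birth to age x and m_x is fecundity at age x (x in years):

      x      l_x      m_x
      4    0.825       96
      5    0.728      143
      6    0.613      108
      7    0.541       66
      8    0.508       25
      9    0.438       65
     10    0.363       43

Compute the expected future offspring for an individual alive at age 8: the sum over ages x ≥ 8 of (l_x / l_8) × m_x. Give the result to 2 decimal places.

l_8 = 0.508. Conditional survival from age 8 to x is l_x / l_8.
  x=8: (0.508/0.508) × 25 = 25.0000
  x=9: (0.438/0.508) × 65 = 56.0433
  x=10: (0.363/0.508) × 43 = 30.7264
Sum = 25.0000 + 56.0433 + 30.7264 = 111.7697

111.77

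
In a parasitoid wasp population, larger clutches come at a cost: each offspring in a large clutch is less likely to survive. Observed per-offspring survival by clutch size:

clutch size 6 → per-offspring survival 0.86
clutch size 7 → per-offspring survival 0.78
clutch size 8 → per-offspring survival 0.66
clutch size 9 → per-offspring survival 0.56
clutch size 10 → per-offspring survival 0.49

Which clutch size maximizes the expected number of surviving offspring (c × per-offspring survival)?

7

Expected surviving offspring = c × s(c):
  c=6: 6 × 0.86 = 5.160
  c=7: 7 × 0.78 = 5.460
  c=8: 8 × 0.66 = 5.280
  c=9: 9 × 0.56 = 5.040
  c=10: 10 × 0.49 = 4.900
Maximum at c = 7 (5.460 surviving offspring).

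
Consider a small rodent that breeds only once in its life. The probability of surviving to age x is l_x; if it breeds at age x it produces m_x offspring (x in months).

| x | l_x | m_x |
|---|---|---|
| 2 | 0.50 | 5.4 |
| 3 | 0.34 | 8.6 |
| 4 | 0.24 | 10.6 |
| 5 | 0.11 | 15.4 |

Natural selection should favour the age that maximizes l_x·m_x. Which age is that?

Expected offspring if breeding at age x = l_x × m_x:
  age 2: 0.50 × 5.4 = 2.700
  age 3: 0.34 × 8.6 = 2.924
  age 4: 0.24 × 10.6 = 2.544
  age 5: 0.11 × 15.4 = 1.694
Maximum at age 3 (2.924).

3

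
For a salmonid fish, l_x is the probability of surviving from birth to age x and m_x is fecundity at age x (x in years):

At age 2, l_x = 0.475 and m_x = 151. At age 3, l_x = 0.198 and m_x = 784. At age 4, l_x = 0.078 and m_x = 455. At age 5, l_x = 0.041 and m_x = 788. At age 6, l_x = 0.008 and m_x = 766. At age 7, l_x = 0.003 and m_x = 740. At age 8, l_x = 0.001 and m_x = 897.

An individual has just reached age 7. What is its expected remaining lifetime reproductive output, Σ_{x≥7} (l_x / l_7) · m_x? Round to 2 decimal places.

l_7 = 0.003. Conditional survival from age 7 to x is l_x / l_7.
  x=7: (0.003/0.003) × 740 = 740.0000
  x=8: (0.001/0.003) × 897 = 299.0000
Sum = 740.0000 + 299.0000 = 1039.0000

1039.00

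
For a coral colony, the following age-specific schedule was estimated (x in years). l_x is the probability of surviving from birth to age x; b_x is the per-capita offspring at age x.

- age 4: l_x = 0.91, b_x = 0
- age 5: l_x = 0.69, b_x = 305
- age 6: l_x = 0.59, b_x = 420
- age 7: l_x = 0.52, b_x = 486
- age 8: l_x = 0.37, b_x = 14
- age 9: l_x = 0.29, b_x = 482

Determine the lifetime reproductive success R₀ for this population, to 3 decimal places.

R₀ = Σ l_x b_x:
  age 4: 0.91 × 0 = 0.0000
  age 5: 0.69 × 305 = 210.4500
  age 6: 0.59 × 420 = 247.8000
  age 7: 0.52 × 486 = 252.7200
  age 8: 0.37 × 14 = 5.1800
  age 9: 0.29 × 482 = 139.7800
R₀ = 0.0000 + 210.4500 + 247.8000 + 252.7200 + 5.1800 + 139.7800 = 855.9300

855.930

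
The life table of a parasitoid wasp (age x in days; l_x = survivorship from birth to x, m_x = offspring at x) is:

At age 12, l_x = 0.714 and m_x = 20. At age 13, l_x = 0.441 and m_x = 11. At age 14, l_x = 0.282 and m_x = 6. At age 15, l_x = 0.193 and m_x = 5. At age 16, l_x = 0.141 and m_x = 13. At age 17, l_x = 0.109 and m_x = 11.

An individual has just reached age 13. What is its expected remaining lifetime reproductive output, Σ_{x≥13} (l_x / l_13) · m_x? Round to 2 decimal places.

l_13 = 0.441. Conditional survival from age 13 to x is l_x / l_13.
  x=13: (0.441/0.441) × 11 = 11.0000
  x=14: (0.282/0.441) × 6 = 3.8367
  x=15: (0.193/0.441) × 5 = 2.1882
  x=16: (0.141/0.441) × 13 = 4.1565
  x=17: (0.109/0.441) × 11 = 2.7188
Sum = 11.0000 + 3.8367 + 2.1882 + 4.1565 + 2.7188 = 23.9002

23.90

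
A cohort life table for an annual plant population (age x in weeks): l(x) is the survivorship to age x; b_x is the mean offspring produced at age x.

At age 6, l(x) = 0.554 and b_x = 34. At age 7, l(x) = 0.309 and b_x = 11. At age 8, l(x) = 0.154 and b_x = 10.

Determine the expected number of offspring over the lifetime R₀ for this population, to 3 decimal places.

R₀ = Σ l(x) b_x:
  age 6: 0.554 × 34 = 18.8360
  age 7: 0.309 × 11 = 3.3990
  age 8: 0.154 × 10 = 1.5400
R₀ = 18.8360 + 3.3990 + 1.5400 = 23.7750

23.775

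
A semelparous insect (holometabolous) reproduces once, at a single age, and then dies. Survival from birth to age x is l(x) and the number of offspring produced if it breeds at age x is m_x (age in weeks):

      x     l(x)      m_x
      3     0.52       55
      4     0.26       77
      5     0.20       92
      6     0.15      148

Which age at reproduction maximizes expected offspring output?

3

Expected offspring if breeding at age x = l(x) × m_x:
  age 3: 0.52 × 55 = 28.600
  age 4: 0.26 × 77 = 20.020
  age 5: 0.20 × 92 = 18.400
  age 6: 0.15 × 148 = 22.200
Maximum at age 3 (28.600).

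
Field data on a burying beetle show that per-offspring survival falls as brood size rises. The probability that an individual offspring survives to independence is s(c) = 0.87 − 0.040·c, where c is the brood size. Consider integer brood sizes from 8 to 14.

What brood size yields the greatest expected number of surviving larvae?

Expected surviving larvae = c × s(c):
  c=8: 8 × 0.550 = 4.400
  c=9: 9 × 0.510 = 4.590
  c=10: 10 × 0.470 = 4.700
  c=11: 11 × 0.430 = 4.730
  c=12: 12 × 0.390 = 4.680
  c=13: 13 × 0.350 = 4.550
  c=14: 14 × 0.310 = 4.340
Maximum at c = 11 (4.730 surviving larvae).

11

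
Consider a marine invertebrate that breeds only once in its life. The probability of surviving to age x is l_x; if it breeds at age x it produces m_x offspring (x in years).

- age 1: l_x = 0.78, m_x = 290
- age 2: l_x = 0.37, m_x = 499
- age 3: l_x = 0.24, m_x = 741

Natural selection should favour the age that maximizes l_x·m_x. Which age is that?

Expected offspring if breeding at age x = l_x × m_x:
  age 1: 0.78 × 290 = 226.200
  age 2: 0.37 × 499 = 184.630
  age 3: 0.24 × 741 = 177.840
Maximum at age 1 (226.200).

1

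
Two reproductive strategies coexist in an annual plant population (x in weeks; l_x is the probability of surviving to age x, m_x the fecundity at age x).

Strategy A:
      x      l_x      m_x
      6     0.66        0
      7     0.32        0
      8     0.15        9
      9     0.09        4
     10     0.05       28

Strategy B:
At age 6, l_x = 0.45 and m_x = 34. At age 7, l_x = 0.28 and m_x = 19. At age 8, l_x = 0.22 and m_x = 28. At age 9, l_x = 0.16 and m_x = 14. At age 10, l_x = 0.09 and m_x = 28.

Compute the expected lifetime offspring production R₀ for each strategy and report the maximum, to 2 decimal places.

Strategy A: R₀ = 0.66×0 + 0.32×0 + 0.15×9 + 0.09×4 + 0.05×28 = 3.1100
Strategy B: R₀ = 0.45×34 + 0.28×19 + 0.22×28 + 0.16×14 + 0.09×28 = 31.5400
Highest R₀: strategy B with 31.5400.

31.54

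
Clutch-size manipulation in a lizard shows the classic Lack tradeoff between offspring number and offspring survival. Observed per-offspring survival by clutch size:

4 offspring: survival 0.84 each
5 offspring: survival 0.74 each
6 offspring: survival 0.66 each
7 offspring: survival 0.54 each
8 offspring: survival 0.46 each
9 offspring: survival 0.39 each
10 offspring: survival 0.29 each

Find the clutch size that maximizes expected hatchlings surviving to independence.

Expected hatchlings surviving to independence = c × s(c):
  c=4: 4 × 0.84 = 3.360
  c=5: 5 × 0.74 = 3.700
  c=6: 6 × 0.66 = 3.960
  c=7: 7 × 0.54 = 3.780
  c=8: 8 × 0.46 = 3.680
  c=9: 9 × 0.39 = 3.510
  c=10: 10 × 0.29 = 2.900
Maximum at c = 6 (3.960 hatchlings surviving to independence).

6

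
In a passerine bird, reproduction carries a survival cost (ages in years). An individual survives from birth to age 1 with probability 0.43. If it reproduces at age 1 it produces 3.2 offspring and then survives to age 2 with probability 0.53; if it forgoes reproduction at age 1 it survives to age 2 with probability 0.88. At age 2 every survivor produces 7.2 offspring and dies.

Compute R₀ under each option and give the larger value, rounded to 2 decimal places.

breed at age 1: R₀ = 0.43 × (3.2 + 0.53 × 7.2) = 0.43 × 7.0160 = 3.0169
delay to age 2: R₀ = 0.43 × (0.88 × 7.2) = 0.43 × 6.3360 = 2.7245
Higher: breed at age 1 (3.0169).

3.02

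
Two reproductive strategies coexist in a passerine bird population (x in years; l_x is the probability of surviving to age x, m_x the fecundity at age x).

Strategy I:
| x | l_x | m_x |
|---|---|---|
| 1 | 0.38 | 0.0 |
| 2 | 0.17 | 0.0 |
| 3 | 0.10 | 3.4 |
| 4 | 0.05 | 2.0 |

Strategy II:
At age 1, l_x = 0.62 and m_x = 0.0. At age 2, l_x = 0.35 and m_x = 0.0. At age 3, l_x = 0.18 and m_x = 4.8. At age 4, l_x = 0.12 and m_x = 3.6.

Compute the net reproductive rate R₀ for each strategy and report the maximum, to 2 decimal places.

Strategy I: R₀ = 0.38×0.0 + 0.17×0.0 + 0.10×3.4 + 0.05×2.0 = 0.4400
Strategy II: R₀ = 0.62×0.0 + 0.35×0.0 + 0.18×4.8 + 0.12×3.6 = 1.2960
Highest R₀: strategy II with 1.2960.

1.30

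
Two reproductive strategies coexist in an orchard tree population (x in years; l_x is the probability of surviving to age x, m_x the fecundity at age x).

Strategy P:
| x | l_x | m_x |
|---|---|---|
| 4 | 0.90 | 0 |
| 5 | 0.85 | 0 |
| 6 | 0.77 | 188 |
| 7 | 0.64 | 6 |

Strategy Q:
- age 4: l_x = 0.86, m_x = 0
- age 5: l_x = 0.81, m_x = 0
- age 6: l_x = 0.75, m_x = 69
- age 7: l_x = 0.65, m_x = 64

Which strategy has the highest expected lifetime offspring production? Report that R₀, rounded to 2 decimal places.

148.60

Strategy P: R₀ = 0.90×0 + 0.85×0 + 0.77×188 + 0.64×6 = 148.6000
Strategy Q: R₀ = 0.86×0 + 0.81×0 + 0.75×69 + 0.65×64 = 93.3500
Highest R₀: strategy P with 148.6000.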